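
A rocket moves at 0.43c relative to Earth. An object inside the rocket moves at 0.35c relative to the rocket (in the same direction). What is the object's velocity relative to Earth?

u = (u' + v)/(1 + u'v/c²)
Numerator: 0.35 + 0.43 = 0.78
Denominator: 1 + 0.1505 = 1.1505
u = 0.78/1.1505 = 0.6780c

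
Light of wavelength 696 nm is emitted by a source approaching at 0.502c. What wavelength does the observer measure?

β = 0.502
Wavelength Doppler factor = √(0.498/1.502) = √(0.3316) = 0.5758
λ_obs = 696 × 0.5758 = 400.8 nm (blueshift)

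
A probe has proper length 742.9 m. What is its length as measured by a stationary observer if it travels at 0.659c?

Proper length L₀ = 742.9 m
γ = 1/√(1 - 0.659²) = 1.3295
L = L₀/γ = 742.9/1.3295 = 558.8 m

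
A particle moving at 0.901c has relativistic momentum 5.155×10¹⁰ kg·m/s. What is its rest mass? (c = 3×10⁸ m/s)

γ = 1/√(1 - 0.901²) = 2.305
v = 0.901 × 3×10⁸ = 2.703×10⁸ m/s
m = p/(γv) = 5.155×10¹⁰/(2.305 × 2.703×10⁸) = 82.74 kg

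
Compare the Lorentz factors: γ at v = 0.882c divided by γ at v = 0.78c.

γ₁ = 1/√(1 - 0.882²) = 2.122
γ₂ = 1/√(1 - 0.78²) = 1.598
γ₁/γ₂ = 2.122/1.598 = 1.328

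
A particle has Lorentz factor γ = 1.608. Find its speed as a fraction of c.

From γ = 1/√(1 - v²/c²):
1/γ² = 1/1.608² = 0.3867
v²/c² = 1 - 0.3867 = 0.6133
v/c = √(0.6133) = 0.7831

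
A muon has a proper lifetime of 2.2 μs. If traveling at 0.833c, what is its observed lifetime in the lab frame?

Proper lifetime τ₀ = 2.2 μs
γ = 1/√(1 - 0.833²) = 1.8074
τ = γτ₀ = 1.8074 × 2.2 μs = 3.976 μs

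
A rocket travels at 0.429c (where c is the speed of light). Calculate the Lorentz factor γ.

v/c = 0.429, so (v/c)² = 0.184041
1 - (v/c)² = 0.815959
γ = 1/√(0.815959) = 1.107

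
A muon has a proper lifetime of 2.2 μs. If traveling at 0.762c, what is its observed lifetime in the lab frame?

Proper lifetime τ₀ = 2.2 μs
γ = 1/√(1 - 0.762²) = 1.544
τ = γτ₀ = 1.544 × 2.2 μs = 3.397 μs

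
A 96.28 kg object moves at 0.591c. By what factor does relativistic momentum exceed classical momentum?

p_rel = γmv, p_class = mv
Ratio = γ = 1/√(1 - 0.591²) = 1.240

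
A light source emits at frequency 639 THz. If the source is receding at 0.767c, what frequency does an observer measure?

β = v/c = 0.767
(1-β)/(1+β) = 0.233/1.767 = 0.13186
Doppler factor = √(0.13186) = 0.3631
f_obs = 639 × 0.3631 = 232.0 THz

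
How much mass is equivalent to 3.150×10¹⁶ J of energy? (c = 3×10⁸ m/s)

From E = mc², we get m = E/c²
c² = (3×10⁸)² = 9×10¹⁶ m²/s²
m = 3.150×10¹⁶ / 9×10¹⁶ = 0.3500 kg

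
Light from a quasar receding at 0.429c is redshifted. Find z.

β = 0.429
(1+β)/(1-β) = 1.429/0.571 = 2.503
√(2.503) = 1.582
z = 1.582 - 1 = 0.5820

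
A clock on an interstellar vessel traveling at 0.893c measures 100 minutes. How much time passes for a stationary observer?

Proper time Δt₀ = 100 minutes
γ = 1/√(1 - 0.893²) = 2.222
Δt = γΔt₀ = 2.222 × 100 = 222.2 minutes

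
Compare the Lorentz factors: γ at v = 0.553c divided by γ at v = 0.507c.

γ₁ = 1/√(1 - 0.553²) = 1.20022
γ₂ = 1/√(1 - 0.507²) = 1.16017
γ₁/γ₂ = 1.20022/1.16017 = 1.035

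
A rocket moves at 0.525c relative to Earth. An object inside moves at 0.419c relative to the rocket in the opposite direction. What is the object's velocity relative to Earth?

Object's velocity in rocket frame is u' = -0.419c
u = (u' + v)/(1 + u'v/c²) = (v - 0.419)/(1 - 0.419·v/c²)
Numerator: 0.525 - 0.419 = 0.106
Denominator: 1 - 0.219975 = 0.780025
u = 0.106/0.780025 = 0.1359c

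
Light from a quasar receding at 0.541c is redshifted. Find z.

β = 0.541
(1+β)/(1-β) = 1.541/0.459 = 3.3573
√(3.3573) = 1.8323
z = 1.8323 - 1 = 0.8323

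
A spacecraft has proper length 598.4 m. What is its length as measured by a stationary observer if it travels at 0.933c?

Proper length L₀ = 598.4 m
γ = 1/√(1 - 0.933²) = 2.7787
L = L₀/γ = 598.4/2.7787 = 215.4 m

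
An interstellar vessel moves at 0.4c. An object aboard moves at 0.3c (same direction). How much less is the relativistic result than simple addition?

Classical: u' + v = 0.3 + 0.4 = 0.7c
Relativistic: u = (0.3 + 0.4)/(1 + 0.12) = 0.7/1.12 = 0.6250c
Difference: 0.7 - 0.6250 = 0.07500c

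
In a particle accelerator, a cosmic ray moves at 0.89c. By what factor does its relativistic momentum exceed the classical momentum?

p_rel = γmv, p_class = mv
Ratio = γ = 1/√(1 - 0.89²)
= 1/√(0.2079) = 2.193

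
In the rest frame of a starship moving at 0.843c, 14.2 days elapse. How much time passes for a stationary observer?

Proper time Δt₀ = 14.2 days
γ = 1/√(1 - 0.843²) = 1.859
Δt = γΔt₀ = 1.859 × 14.2 = 26.40 days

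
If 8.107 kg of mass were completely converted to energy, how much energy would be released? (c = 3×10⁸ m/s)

Using E = mc²:
c² = (3×10⁸)² = 9×10¹⁶ m²/s²
E = 8.107 × 9×10¹⁶ = 7.296×10¹⁷ J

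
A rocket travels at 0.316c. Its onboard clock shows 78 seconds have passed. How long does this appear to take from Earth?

Proper time Δt₀ = 78 seconds
γ = 1/√(1 - 0.316²) = 1.054
Δt = γΔt₀ = 1.054 × 78 = 82.21 seconds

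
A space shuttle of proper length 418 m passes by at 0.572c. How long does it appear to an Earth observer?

Proper length L₀ = 418 m
γ = 1/√(1 - 0.572²) = 1.219
L = L₀/γ = 418/1.219 = 342.9 m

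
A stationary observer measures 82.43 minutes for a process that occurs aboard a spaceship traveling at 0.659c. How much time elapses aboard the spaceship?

Dilated time Δt = 82.43 minutes
γ = 1/√(1 - 0.659²) = 1.3295
Δt₀ = Δt/γ = 82.43/1.3295 = 62.00 minutes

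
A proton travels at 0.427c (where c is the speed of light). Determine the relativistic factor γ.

v/c = 0.427, so (v/c)² = 0.182329
1 - (v/c)² = 0.817671
γ = 1/√(0.817671) = 1.106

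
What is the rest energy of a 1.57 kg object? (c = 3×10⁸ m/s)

c² = (3×10⁸)² = 9.000×10¹⁶ m²/s²
E₀ = mc² = 1.57 × 9.000×10¹⁶ = 1.413×10¹⁷ J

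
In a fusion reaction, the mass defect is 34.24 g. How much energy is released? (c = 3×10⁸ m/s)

Convert mass defect: Δm = 34.24 g = 0.03424 kg
E = Δm·c² = 0.03424 × (3×10⁸)²
= 0.03424 × 9×10¹⁶ = 3.082×10¹⁵ J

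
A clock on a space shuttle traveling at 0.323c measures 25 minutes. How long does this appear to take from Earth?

Proper time Δt₀ = 25 minutes
γ = 1/√(1 - 0.323²) = 1.0566
Δt = γΔt₀ = 1.0566 × 25 = 26.42 minutes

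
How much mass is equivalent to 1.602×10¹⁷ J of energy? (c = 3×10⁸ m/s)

From E = mc², we get m = E/c²
c² = (3×10⁸)² = 9×10¹⁶ m²/s²
m = 1.602×10¹⁷ / 9×10¹⁶ = 1.780 kg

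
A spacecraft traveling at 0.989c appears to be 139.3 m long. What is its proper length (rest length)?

Contracted length L = 139.3 m
γ = 1/√(1 - 0.989²) = 6.761
L₀ = γL = 6.761 × 139.3 = 941.8 m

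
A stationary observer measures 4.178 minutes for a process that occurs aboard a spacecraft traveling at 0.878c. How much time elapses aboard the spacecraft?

Dilated time Δt = 4.178 minutes
γ = 1/√(1 - 0.878²) = 2.089
Δt₀ = Δt/γ = 4.178/2.089 = 2.000 minutes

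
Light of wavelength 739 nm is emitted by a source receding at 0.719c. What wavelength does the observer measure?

β = 0.719
Wavelength Doppler factor = √(1.719/0.281) = √(6.117) = 2.473
λ_obs = 739 × 2.473 = 1828 nm (redshift)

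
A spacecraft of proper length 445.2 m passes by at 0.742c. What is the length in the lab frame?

Proper length L₀ = 445.2 m
γ = 1/√(1 - 0.742²) = 1.4916
L = L₀/γ = 445.2/1.4916 = 298.5 m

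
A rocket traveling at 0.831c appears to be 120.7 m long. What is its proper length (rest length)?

Contracted length L = 120.7 m
γ = 1/√(1 - 0.831²) = 1.798
L₀ = γL = 1.798 × 120.7 = 217.0 m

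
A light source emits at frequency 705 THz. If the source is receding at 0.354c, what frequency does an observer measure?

β = v/c = 0.354
(1-β)/(1+β) = 0.646/1.354 = 0.477105
Doppler factor = √(0.477105) = 0.69073
f_obs = 705 × 0.69073 = 487.0 THz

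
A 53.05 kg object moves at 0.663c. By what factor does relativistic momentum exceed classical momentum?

p_rel = γmv, p_class = mv
Ratio = γ = 1/√(1 - 0.663²) = 1.336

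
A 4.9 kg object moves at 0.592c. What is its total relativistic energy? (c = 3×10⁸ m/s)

γ = 1/√(1 - 0.592²) = 1.2408
mc² = 4.9 × (3×10⁸)² = 4.410×10¹⁷ J
E = γmc² = 1.2408 × 4.410×10¹⁷ = 5.472×10¹⁷ J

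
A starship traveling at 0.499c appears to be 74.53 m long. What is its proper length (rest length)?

Contracted length L = 74.53 m
γ = 1/√(1 - 0.499²) = 1.1539
L₀ = γL = 1.1539 × 74.53 = 86.00 m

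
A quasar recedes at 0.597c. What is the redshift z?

β = 0.597
(1+β)/(1-β) = 1.597/0.403 = 3.963
√(3.963) = 1.9907
z = 1.9907 - 1 = 0.9907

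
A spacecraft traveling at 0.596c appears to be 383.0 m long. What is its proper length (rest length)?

Contracted length L = 383.0 m
γ = 1/√(1 - 0.596²) = 1.2454
L₀ = γL = 1.2454 × 383.0 = 477.0 m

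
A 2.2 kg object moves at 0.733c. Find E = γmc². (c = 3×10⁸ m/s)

γ = 1/√(1 - 0.733²) = 1.470
mc² = 2.2 × (3×10⁸)² = 1.980×10¹⁷ J
E = γmc² = 1.470 × 1.980×10¹⁷ = 2.911×10¹⁷ J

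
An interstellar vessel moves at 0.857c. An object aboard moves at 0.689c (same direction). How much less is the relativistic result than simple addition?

Classical: u' + v = 0.689 + 0.857 = 1.546c
Relativistic: u = (0.689 + 0.857)/(1 + 0.590473) = 1.546/1.590473 = 0.9720c
Difference: 1.546 - 0.9720 = 0.5740c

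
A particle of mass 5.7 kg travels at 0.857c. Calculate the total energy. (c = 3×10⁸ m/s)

γ = 1/√(1 - 0.857²) = 1.9406
mc² = 5.7 × (3×10⁸)² = 5.130×10¹⁷ J
E = γmc² = 1.9406 × 5.130×10¹⁷ = 9.955×10¹⁷ J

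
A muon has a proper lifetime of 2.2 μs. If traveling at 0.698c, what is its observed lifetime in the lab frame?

Proper lifetime τ₀ = 2.2 μs
γ = 1/√(1 - 0.698²) = 1.3965
τ = γτ₀ = 1.3965 × 2.2 μs = 3.072 μs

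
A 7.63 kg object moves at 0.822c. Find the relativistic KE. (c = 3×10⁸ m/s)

γ = 1/√(1 - 0.822²) = 1.756
γ - 1 = 0.7560
KE = (γ-1)mc² = 0.7560 × 7.63 × (3×10⁸)² = 5.191×10¹⁷ J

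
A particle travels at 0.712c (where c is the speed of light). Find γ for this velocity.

v/c = 0.712, so (v/c)² = 0.506944
1 - (v/c)² = 0.493056
γ = 1/√(0.493056) = 1.424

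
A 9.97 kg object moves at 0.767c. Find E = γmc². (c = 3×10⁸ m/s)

γ = 1/√(1 - 0.767²) = 1.558
mc² = 9.97 × (3×10⁸)² = 8.973×10¹⁷ J
E = γmc² = 1.558 × 8.973×10¹⁷ = 1.398×10¹⁸ J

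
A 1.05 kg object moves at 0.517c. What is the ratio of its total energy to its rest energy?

E = γmc², E₀ = mc²
E/E₀ = γ = 1/√(1 - 0.517²) = 1.168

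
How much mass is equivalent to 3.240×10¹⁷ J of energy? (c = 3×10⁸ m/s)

From E = mc², we get m = E/c²
c² = (3×10⁸)² = 9×10¹⁶ m²/s²
m = 3.240×10¹⁷ / 9×10¹⁶ = 3.600 kg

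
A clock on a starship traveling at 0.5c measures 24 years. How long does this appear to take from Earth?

Proper time Δt₀ = 24 years
γ = 1/√(1 - 0.5²) = 1.1547
Δt = γΔt₀ = 1.1547 × 24 = 27.71 years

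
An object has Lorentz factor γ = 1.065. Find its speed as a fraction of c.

From γ = 1/√(1 - v²/c²):
1/γ² = 1/1.065² = 0.88166
v²/c² = 1 - 0.88166 = 0.11834
v/c = √(0.11834) = 0.3440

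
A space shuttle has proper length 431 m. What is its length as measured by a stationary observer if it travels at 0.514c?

Proper length L₀ = 431 m
γ = 1/√(1 - 0.514²) = 1.1658
L = L₀/γ = 431/1.1658 = 369.7 m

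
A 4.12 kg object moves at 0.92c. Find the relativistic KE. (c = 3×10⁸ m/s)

γ = 1/√(1 - 0.92²) = 2.5516
γ - 1 = 1.5516
KE = (γ-1)mc² = 1.5516 × 4.12 × (3×10⁸)² = 5.753×10¹⁷ J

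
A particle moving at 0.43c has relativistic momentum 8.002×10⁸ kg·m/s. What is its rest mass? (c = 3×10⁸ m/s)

γ = 1/√(1 - 0.43²) = 1.1076
v = 0.43 × 3×10⁸ = 1.290×10⁸ m/s
m = p/(γv) = 8.002×10⁸/(1.1076 × 1.290×10⁸) = 5.600 kg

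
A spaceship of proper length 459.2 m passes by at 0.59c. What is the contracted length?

Proper length L₀ = 459.2 m
γ = 1/√(1 - 0.59²) = 1.2385
L = L₀/γ = 459.2/1.2385 = 370.8 m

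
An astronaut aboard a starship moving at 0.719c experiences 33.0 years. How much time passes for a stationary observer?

Proper time Δt₀ = 33.0 years
γ = 1/√(1 - 0.719²) = 1.4388
Δt = γΔt₀ = 1.4388 × 33.0 = 47.48 years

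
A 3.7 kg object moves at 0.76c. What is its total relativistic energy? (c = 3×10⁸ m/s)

γ = 1/√(1 - 0.76²) = 1.5386
mc² = 3.7 × (3×10⁸)² = 3.330×10¹⁷ J
E = γmc² = 1.5386 × 3.330×10¹⁷ = 5.124×10¹⁷ J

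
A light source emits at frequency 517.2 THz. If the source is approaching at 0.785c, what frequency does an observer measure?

β = v/c = 0.785
(1+β)/(1-β) = 1.785/0.215 = 8.302
Doppler factor = √(8.302) = 2.881
f_obs = 517.2 × 2.881 = 1490 THz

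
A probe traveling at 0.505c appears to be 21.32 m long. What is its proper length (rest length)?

Contracted length L = 21.32 m
γ = 1/√(1 - 0.505²) = 1.1586
L₀ = γL = 1.1586 × 21.32 = 24.70 m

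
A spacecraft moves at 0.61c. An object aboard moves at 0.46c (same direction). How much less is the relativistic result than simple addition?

Classical: u' + v = 0.46 + 0.61 = 1.07c
Relativistic: u = (0.46 + 0.61)/(1 + 0.2806) = 1.07/1.2806 = 0.8355c
Difference: 1.07 - 0.8355 = 0.2345c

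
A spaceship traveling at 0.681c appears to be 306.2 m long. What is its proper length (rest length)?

Contracted length L = 306.2 m
γ = 1/√(1 - 0.681²) = 1.3656
L₀ = γL = 1.3656 × 306.2 = 418.1 m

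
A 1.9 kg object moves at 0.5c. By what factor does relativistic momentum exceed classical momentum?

p_rel = γmv, p_class = mv
Ratio = γ = 1/√(1 - 0.5²) = 1.155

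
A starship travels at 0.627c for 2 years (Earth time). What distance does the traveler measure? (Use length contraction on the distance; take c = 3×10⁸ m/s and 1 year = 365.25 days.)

Earth distance: d = v × t = 0.627c × 2 yr = 1.1872×10¹⁶ m
γ = 1.2837
d' = d/γ = 1.1872×10¹⁶/1.2837 = 9.248×10¹⁵ m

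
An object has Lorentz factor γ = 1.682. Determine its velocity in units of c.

From γ = 1/√(1 - v²/c²):
1/γ² = 1/1.682² = 0.3535
v²/c² = 1 - 0.3535 = 0.6465
v/c = √(0.6465) = 0.8041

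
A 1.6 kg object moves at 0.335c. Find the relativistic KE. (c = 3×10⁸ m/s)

γ = 1/√(1 - 0.335²) = 1.061325
γ - 1 = 0.061325
KE = (γ-1)mc² = 0.061325 × 1.6 × (3×10⁸)² = 8.831×10¹⁵ J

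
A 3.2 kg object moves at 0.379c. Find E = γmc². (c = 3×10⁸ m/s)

γ = 1/√(1 - 0.379²) = 1.0806
mc² = 3.2 × (3×10⁸)² = 2.880×10¹⁷ J
E = γmc² = 1.0806 × 2.880×10¹⁷ = 3.112×10¹⁷ J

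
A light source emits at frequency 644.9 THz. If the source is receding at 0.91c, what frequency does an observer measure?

β = v/c = 0.91
(1-β)/(1+β) = 0.09/1.91 = 0.04712
Doppler factor = √(0.04712) = 0.2171
f_obs = 644.9 × 0.2171 = 140.0 THz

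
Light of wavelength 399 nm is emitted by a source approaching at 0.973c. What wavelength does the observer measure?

β = 0.973
Wavelength Doppler factor = √(0.027/1.973) = √(0.01368) = 0.1170
λ_obs = 399 × 0.1170 = 46.68 nm (blueshift)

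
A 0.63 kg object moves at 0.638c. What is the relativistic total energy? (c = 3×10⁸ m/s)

γ = 1/√(1 - 0.638²) = 1.2986
mc² = 0.63 × (3×10⁸)² = 5.670×10¹⁶ J
E = γmc² = 1.2986 × 5.670×10¹⁶ = 7.363×10¹⁶ J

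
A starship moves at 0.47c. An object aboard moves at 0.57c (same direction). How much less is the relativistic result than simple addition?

Classical: u' + v = 0.57 + 0.47 = 1.04c
Relativistic: u = (0.57 + 0.47)/(1 + 0.2679) = 1.04/1.2679 = 0.8203c
Difference: 1.04 - 0.8203 = 0.2197c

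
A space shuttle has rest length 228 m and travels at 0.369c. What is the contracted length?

Proper length L₀ = 228 m
γ = 1/√(1 - 0.369²) = 1.076
L = L₀/γ = 228/1.076 = 211.9 m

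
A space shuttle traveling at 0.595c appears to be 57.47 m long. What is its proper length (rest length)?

Contracted length L = 57.47 m
γ = 1/√(1 - 0.595²) = 1.2442
L₀ = γL = 1.2442 × 57.47 = 71.50 m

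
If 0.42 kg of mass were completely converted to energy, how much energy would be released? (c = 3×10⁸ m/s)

Using E = mc²:
c² = (3×10⁸)² = 9×10¹⁶ m²/s²
E = 0.42 × 9×10¹⁶ = 3.780×10¹⁶ J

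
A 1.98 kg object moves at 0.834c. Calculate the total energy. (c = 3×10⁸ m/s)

γ = 1/√(1 - 0.834²) = 1.8124
mc² = 1.98 × (3×10⁸)² = 1.782×10¹⁷ J
E = γmc² = 1.8124 × 1.782×10¹⁷ = 3.230×10¹⁷ J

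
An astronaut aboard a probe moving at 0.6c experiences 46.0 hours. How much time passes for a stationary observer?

Proper time Δt₀ = 46.0 hours
γ = 1/√(1 - 0.6²) = 1.250
Δt = γΔt₀ = 1.250 × 46.0 = 57.50 hours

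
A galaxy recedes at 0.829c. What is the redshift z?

β = 0.829
(1+β)/(1-β) = 1.829/0.171 = 10.696
√(10.696) = 3.270
z = 3.270 - 1 = 2.270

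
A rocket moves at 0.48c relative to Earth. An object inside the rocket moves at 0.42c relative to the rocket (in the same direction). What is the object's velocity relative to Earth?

u = (u' + v)/(1 + u'v/c²)
Numerator: 0.42 + 0.48 = 0.9
Denominator: 1 + 0.2016 = 1.2016
u = 0.9/1.2016 = 0.7490c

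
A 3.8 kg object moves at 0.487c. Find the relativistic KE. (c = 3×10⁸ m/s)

γ = 1/√(1 - 0.487²) = 1.14495
γ - 1 = 0.14495
KE = (γ-1)mc² = 0.14495 × 3.8 × (3×10⁸)² = 4.957×10¹⁶ J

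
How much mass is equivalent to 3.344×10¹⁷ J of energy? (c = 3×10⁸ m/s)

From E = mc², we get m = E/c²
c² = (3×10⁸)² = 9×10¹⁶ m²/s²
m = 3.344×10¹⁷ / 9×10¹⁶ = 3.716 kg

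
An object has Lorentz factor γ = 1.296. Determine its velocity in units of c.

From γ = 1/√(1 - v²/c²):
1/γ² = 1/1.296² = 0.5954
v²/c² = 1 - 0.5954 = 0.4046
v/c = √(0.4046) = 0.6361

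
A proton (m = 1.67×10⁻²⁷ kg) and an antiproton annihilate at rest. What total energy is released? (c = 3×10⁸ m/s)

Both particles have the same rest mass, so total mass = 2m
E = 2m·c² = 2 × 1.67×10⁻²⁷ × (3×10⁸)²
= 2 × 1.67×10⁻²⁷ × 9×10¹⁶
= 3.006×10⁻¹⁰ J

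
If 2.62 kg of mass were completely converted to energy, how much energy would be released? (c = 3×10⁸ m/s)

Using E = mc²:
c² = (3×10⁸)² = 9×10¹⁶ m²/s²
E = 2.62 × 9×10¹⁶ = 2.358×10¹⁷ J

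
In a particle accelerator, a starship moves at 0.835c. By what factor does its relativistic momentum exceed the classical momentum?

p_rel = γmv, p_class = mv
Ratio = γ = 1/√(1 - 0.835²)
= 1/√(0.302775) = 1.817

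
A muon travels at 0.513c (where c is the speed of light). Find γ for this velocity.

v/c = 0.513, so (v/c)² = 0.263169
1 - (v/c)² = 0.736831
γ = 1/√(0.736831) = 1.165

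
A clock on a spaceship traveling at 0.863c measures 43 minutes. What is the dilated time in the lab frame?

Proper time Δt₀ = 43 minutes
γ = 1/√(1 - 0.863²) = 1.9794
Δt = γΔt₀ = 1.9794 × 43 = 85.11 minutes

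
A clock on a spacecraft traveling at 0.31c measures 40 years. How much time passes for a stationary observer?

Proper time Δt₀ = 40 years
γ = 1/√(1 - 0.31²) = 1.0518
Δt = γΔt₀ = 1.0518 × 40 = 42.07 years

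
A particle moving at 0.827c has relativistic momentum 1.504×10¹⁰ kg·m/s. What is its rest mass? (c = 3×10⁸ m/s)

γ = 1/√(1 - 0.827²) = 1.779
v = 0.827 × 3×10⁸ = 2.481×10⁸ m/s
m = p/(γv) = 1.504×10¹⁰/(1.779 × 2.481×10⁸) = 34.08 kg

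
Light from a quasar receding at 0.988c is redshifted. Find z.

β = 0.988
(1+β)/(1-β) = 1.988/0.012 = 165.7
√(165.7) = 12.87
z = 12.87 - 1 = 11.87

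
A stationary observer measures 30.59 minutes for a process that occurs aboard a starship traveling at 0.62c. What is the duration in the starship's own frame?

Dilated time Δt = 30.59 minutes
γ = 1/√(1 - 0.62²) = 1.2745
Δt₀ = Δt/γ = 30.59/1.2745 = 24.00 minutes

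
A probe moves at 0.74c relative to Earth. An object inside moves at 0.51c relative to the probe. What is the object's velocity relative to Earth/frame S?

u = (u' + v)/(1 + u'v/c²)
Numerator: 0.51 + 0.74 = 1.25
Denominator: 1 + 0.3774 = 1.3774
u = 1.25/1.3774 = 0.9075c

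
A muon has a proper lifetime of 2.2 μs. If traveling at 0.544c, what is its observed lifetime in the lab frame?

Proper lifetime τ₀ = 2.2 μs
γ = 1/√(1 - 0.544²) = 1.192
τ = γτ₀ = 1.192 × 2.2 μs = 2.622 μs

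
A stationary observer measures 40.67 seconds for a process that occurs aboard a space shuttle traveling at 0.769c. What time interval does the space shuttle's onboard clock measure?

Dilated time Δt = 40.67 seconds
γ = 1/√(1 - 0.769²) = 1.564
Δt₀ = Δt/γ = 40.67/1.564 = 26.00 seconds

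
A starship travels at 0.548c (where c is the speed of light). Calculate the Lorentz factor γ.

v/c = 0.548, so (v/c)² = 0.300304
1 - (v/c)² = 0.699696
γ = 1/√(0.699696) = 1.195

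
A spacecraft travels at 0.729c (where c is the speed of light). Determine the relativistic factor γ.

v/c = 0.729, so (v/c)² = 0.531441
1 - (v/c)² = 0.468559
γ = 1/√(0.468559) = 1.461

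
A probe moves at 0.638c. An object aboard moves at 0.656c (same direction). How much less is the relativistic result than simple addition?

Classical: u' + v = 0.656 + 0.638 = 1.294c
Relativistic: u = (0.656 + 0.638)/(1 + 0.418528) = 1.294/1.418528 = 0.9122c
Difference: 1.294 - 0.9122 = 0.3818c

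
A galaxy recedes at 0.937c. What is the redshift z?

β = 0.937
(1+β)/(1-β) = 1.937/0.063 = 30.75
√(30.75) = 5.545
z = 5.545 - 1 = 4.545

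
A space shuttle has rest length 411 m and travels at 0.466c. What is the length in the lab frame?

Proper length L₀ = 411 m
γ = 1/√(1 - 0.466²) = 1.13022
L = L₀/γ = 411/1.13022 = 363.6 m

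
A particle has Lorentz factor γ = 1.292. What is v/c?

From γ = 1/√(1 - v²/c²):
1/γ² = 1/1.292² = 0.5991
v²/c² = 1 - 0.5991 = 0.4009
v/c = √(0.4009) = 0.6332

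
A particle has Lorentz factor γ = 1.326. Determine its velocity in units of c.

From γ = 1/√(1 - v²/c²):
1/γ² = 1/1.326² = 0.5687
v²/c² = 1 - 0.5687 = 0.4313
v/c = √(0.4313) = 0.6567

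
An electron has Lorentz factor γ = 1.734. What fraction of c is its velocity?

From γ = 1/√(1 - v²/c²):
1/γ² = 1/1.734² = 0.33258
v²/c² = 1 - 0.33258 = 0.66742
v/c = √(0.66742) = 0.8170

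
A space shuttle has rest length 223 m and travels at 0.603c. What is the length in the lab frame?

Proper length L₀ = 223 m
γ = 1/√(1 - 0.603²) = 1.2535
L = L₀/γ = 223/1.2535 = 177.9 m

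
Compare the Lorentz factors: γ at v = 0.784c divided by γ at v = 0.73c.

γ₁ = 1/√(1 - 0.784²) = 1.611
γ₂ = 1/√(1 - 0.73²) = 1.463
γ₁/γ₂ = 1.611/1.463 = 1.101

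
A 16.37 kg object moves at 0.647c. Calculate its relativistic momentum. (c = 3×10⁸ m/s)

γ = 1/√(1 - 0.647²) = 1.3115
v = 0.647 × 3×10⁸ = 1.941×10⁸ m/s
p = γmv = 1.3115 × 16.37 × 1.941×10⁸ = 4.167×10⁹ kg·m/s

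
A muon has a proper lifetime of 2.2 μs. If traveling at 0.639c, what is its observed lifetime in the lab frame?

Proper lifetime τ₀ = 2.2 μs
γ = 1/√(1 - 0.639²) = 1.300
τ = γτ₀ = 1.300 × 2.2 μs = 2.860 μs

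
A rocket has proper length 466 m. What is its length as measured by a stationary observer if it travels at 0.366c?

Proper length L₀ = 466 m
γ = 1/√(1 - 0.366²) = 1.07456
L = L₀/γ = 466/1.07456 = 433.7 m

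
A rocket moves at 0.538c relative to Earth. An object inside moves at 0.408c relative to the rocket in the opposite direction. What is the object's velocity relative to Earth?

Object's velocity in rocket frame is u' = -0.408c
u = (u' + v)/(1 + u'v/c²) = (v - 0.408)/(1 - 0.408·v/c²)
Numerator: 0.538 - 0.408 = 0.13
Denominator: 1 - 0.219504 = 0.780496
u = 0.13/0.780496 = 0.1666c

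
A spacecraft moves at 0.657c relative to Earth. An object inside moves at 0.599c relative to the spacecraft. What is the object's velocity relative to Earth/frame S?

u = (u' + v)/(1 + u'v/c²)
Numerator: 0.599 + 0.657 = 1.256
Denominator: 1 + 0.393543 = 1.393543
u = 1.256/1.393543 = 0.9013c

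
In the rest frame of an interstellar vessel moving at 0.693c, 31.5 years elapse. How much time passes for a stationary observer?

Proper time Δt₀ = 31.5 years
γ = 1/√(1 - 0.693²) = 1.387
Δt = γΔt₀ = 1.387 × 31.5 = 43.69 years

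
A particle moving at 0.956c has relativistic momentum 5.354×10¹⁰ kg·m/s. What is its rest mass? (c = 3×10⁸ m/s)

γ = 1/√(1 - 0.956²) = 3.4087
v = 0.956 × 3×10⁸ = 2.868×10⁸ m/s
m = p/(γv) = 5.354×10¹⁰/(3.4087 × 2.868×10⁸) = 54.77 kg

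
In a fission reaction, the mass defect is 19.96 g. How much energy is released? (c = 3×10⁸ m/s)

Convert mass defect: Δm = 19.96 g = 0.01996 kg
E = Δm·c² = 0.01996 × (3×10⁸)²
= 0.01996 × 9×10¹⁶ = 1.796×10¹⁵ J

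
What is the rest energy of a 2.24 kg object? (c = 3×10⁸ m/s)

c² = (3×10⁸)² = 9.000×10¹⁶ m²/s²
E₀ = mc² = 2.24 × 9.000×10¹⁶ = 2.016×10¹⁷ J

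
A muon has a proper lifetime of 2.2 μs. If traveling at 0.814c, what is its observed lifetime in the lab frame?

Proper lifetime τ₀ = 2.2 μs
γ = 1/√(1 - 0.814²) = 1.72157
τ = γτ₀ = 1.72157 × 2.2 μs = 3.787 μs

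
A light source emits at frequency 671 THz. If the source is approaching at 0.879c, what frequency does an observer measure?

β = v/c = 0.879
(1+β)/(1-β) = 1.879/0.121 = 15.53
Doppler factor = √(15.53) = 3.941
f_obs = 671 × 3.941 = 2644 THz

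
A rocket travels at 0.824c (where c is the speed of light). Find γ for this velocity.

v/c = 0.824, so (v/c)² = 0.678976
1 - (v/c)² = 0.321024
γ = 1/√(0.321024) = 1.765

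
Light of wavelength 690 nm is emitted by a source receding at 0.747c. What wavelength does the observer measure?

β = 0.747
Wavelength Doppler factor = √(1.747/0.253) = √(6.905) = 2.628
λ_obs = 690 × 2.628 = 1813 nm (redshift)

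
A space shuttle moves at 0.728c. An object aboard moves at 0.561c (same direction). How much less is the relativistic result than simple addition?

Classical: u' + v = 0.561 + 0.728 = 1.289c
Relativistic: u = (0.561 + 0.728)/(1 + 0.408408) = 1.289/1.408408 = 0.9152c
Difference: 1.289 - 0.9152 = 0.3738c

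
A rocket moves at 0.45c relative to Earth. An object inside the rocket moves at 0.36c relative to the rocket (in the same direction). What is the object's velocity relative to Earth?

u = (u' + v)/(1 + u'v/c²)
Numerator: 0.36 + 0.45 = 0.81
Denominator: 1 + 0.162 = 1.162
u = 0.81/1.162 = 0.6971c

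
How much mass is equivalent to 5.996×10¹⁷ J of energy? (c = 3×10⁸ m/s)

From E = mc², we get m = E/c²
c² = (3×10⁸)² = 9×10¹⁶ m²/s²
m = 5.996×10¹⁷ / 9×10¹⁶ = 6.662 kg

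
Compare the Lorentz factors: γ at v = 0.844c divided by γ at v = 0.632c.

γ₁ = 1/√(1 - 0.844²) = 1.864
γ₂ = 1/√(1 - 0.632²) = 1.290
γ₁/γ₂ = 1.864/1.290 = 1.445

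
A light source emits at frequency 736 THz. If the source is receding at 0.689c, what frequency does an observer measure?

β = v/c = 0.689
(1-β)/(1+β) = 0.311/1.689 = 0.1841
Doppler factor = √(0.1841) = 0.4291
f_obs = 736 × 0.4291 = 315.8 THz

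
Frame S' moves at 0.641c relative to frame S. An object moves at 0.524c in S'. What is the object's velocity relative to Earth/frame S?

u = (u' + v)/(1 + u'v/c²)
Numerator: 0.524 + 0.641 = 1.165
Denominator: 1 + 0.335884 = 1.335884
u = 1.165/1.335884 = 0.8721c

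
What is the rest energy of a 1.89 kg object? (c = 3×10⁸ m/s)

c² = (3×10⁸)² = 9.000×10¹⁶ m²/s²
E₀ = mc² = 1.89 × 9.000×10¹⁶ = 1.701×10¹⁷ J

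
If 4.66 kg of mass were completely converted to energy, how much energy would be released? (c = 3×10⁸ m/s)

Using E = mc²:
c² = (3×10⁸)² = 9×10¹⁶ m²/s²
E = 4.66 × 9×10¹⁶ = 4.194×10¹⁷ J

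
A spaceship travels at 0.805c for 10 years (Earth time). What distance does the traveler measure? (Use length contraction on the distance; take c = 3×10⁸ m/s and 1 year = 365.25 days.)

Earth distance: d = v × t = 0.805c × 10 yr = 7.6212×10¹⁶ m
γ = 1.6856
d' = d/γ = 7.6212×10¹⁶/1.6856 = 4.521×10¹⁶ m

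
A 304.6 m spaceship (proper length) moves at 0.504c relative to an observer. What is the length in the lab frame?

Proper length L₀ = 304.6 m
γ = 1/√(1 - 0.504²) = 1.1578
L = L₀/γ = 304.6/1.1578 = 263.1 m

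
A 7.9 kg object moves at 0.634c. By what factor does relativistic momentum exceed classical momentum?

p_rel = γmv, p_class = mv
Ratio = γ = 1/√(1 - 0.634²) = 1.293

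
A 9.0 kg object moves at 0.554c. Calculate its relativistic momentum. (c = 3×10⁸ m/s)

γ = 1/√(1 - 0.554²) = 1.2012
v = 0.554 × 3×10⁸ = 1.662×10⁸ m/s
p = γmv = 1.2012 × 9.0 × 1.662×10⁸ = 1.797×10⁹ kg·m/s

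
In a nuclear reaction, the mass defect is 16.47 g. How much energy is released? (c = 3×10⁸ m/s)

Convert mass defect: Δm = 16.47 g = 0.01647 kg
E = Δm·c² = 0.01647 × (3×10⁸)²
= 0.01647 × 9×10¹⁶ = 1.482×10¹⁵ J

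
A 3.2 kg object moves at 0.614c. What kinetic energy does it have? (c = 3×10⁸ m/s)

γ = 1/√(1 - 0.614²) = 1.26694
γ - 1 = 0.26694
KE = (γ-1)mc² = 0.26694 × 3.2 × (3×10⁸)² = 7.688×10¹⁶ J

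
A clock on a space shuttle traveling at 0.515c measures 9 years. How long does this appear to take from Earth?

Proper time Δt₀ = 9 years
γ = 1/√(1 - 0.515²) = 1.167
Δt = γΔt₀ = 1.167 × 9 = 10.50 years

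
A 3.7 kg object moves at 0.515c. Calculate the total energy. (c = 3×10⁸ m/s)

γ = 1/√(1 - 0.515²) = 1.1666
mc² = 3.7 × (3×10⁸)² = 3.330×10¹⁷ J
E = γmc² = 1.1666 × 3.330×10¹⁷ = 3.885×10¹⁷ J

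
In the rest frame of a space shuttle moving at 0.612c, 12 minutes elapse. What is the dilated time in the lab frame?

Proper time Δt₀ = 12 minutes
γ = 1/√(1 - 0.612²) = 1.264
Δt = γΔt₀ = 1.264 × 12 = 15.17 minutes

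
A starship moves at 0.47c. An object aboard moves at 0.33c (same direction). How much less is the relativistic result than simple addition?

Classical: u' + v = 0.33 + 0.47 = 0.8c
Relativistic: u = (0.33 + 0.47)/(1 + 0.1551) = 0.8/1.1551 = 0.6926c
Difference: 0.8 - 0.6926 = 0.1074c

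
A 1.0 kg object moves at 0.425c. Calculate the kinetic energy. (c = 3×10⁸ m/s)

γ = 1/√(1 - 0.425²) = 1.104736
γ - 1 = 0.104736
KE = (γ-1)mc² = 0.104736 × 1.0 × (3×10⁸)² = 9.426×10¹⁵ J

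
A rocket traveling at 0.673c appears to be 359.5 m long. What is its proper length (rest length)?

Contracted length L = 359.5 m
γ = 1/√(1 - 0.673²) = 1.352
L₀ = γL = 1.352 × 359.5 = 486.0 m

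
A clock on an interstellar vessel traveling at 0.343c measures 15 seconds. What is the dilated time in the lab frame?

Proper time Δt₀ = 15 seconds
γ = 1/√(1 - 0.343²) = 1.0646
Δt = γΔt₀ = 1.0646 × 15 = 15.97 seconds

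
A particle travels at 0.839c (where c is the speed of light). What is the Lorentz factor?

v/c = 0.839, so (v/c)² = 0.703921
1 - (v/c)² = 0.296079
γ = 1/√(0.296079) = 1.838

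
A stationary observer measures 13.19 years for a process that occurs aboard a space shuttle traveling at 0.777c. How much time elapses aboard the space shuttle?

Dilated time Δt = 13.19 years
γ = 1/√(1 - 0.777²) = 1.5886
Δt₀ = Δt/γ = 13.19/1.5886 = 8.303 years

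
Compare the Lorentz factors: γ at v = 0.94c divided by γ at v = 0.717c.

γ₁ = 1/√(1 - 0.94²) = 2.931
γ₂ = 1/√(1 - 0.717²) = 1.435
γ₁/γ₂ = 2.931/1.435 = 2.043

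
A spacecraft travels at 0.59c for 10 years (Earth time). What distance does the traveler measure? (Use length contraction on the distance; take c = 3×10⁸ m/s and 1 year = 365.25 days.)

Earth distance: d = v × t = 0.59c × 10 yr = 5.5857×10¹⁶ m
γ = 1.2385
d' = d/γ = 5.5857×10¹⁶/1.2385 = 4.510×10¹⁶ m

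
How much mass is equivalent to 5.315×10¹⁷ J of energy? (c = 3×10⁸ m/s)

From E = mc², we get m = E/c²
c² = (3×10⁸)² = 9×10¹⁶ m²/s²
m = 5.315×10¹⁷ / 9×10¹⁶ = 5.906 kg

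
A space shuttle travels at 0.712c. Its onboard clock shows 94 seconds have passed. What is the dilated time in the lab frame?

Proper time Δt₀ = 94 seconds
γ = 1/√(1 - 0.712²) = 1.424
Δt = γΔt₀ = 1.424 × 94 = 133.9 seconds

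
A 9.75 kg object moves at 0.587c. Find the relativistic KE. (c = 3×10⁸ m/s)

γ = 1/√(1 - 0.587²) = 1.2352
γ - 1 = 0.2352
KE = (γ-1)mc² = 0.2352 × 9.75 × (3×10⁸)² = 2.064×10¹⁷ J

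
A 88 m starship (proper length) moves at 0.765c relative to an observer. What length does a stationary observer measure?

Proper length L₀ = 88 m
γ = 1/√(1 - 0.765²) = 1.55272
L = L₀/γ = 88/1.55272 = 56.67 m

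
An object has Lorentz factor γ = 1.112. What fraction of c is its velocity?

From γ = 1/√(1 - v²/c²):
1/γ² = 1/1.112² = 0.8087
v²/c² = 1 - 0.8087 = 0.1913
v/c = √(0.1913) = 0.4374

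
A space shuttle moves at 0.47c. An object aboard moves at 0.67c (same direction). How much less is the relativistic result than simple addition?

Classical: u' + v = 0.67 + 0.47 = 1.14c
Relativistic: u = (0.67 + 0.47)/(1 + 0.3149) = 1.14/1.3149 = 0.8670c
Difference: 1.14 - 0.8670 = 0.2730c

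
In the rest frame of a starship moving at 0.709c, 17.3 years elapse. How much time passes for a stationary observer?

Proper time Δt₀ = 17.3 years
γ = 1/√(1 - 0.709²) = 1.418
Δt = γΔt₀ = 1.418 × 17.3 = 24.53 years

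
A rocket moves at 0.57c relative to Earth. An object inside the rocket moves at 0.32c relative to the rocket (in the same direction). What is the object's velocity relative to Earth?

u = (u' + v)/(1 + u'v/c²)
Numerator: 0.32 + 0.57 = 0.89
Denominator: 1 + 0.1824 = 1.1824
u = 0.89/1.1824 = 0.7527c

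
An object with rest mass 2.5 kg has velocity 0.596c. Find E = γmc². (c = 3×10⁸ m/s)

γ = 1/√(1 - 0.596²) = 1.2454
mc² = 2.5 × (3×10⁸)² = 2.250×10¹⁷ J
E = γmc² = 1.2454 × 2.250×10¹⁷ = 2.802×10¹⁷ J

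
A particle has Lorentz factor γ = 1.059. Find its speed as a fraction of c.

From γ = 1/√(1 - v²/c²):
1/γ² = 1/1.059² = 0.8917
v²/c² = 1 - 0.8917 = 0.1083
v/c = √(0.1083) = 0.3291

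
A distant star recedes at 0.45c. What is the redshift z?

β = 0.45
(1+β)/(1-β) = 1.45/0.55 = 2.6364
√(2.6364) = 1.6237
z = 1.6237 - 1 = 0.6237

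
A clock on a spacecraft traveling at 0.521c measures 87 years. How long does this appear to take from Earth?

Proper time Δt₀ = 87 years
γ = 1/√(1 - 0.521²) = 1.1716
Δt = γΔt₀ = 1.1716 × 87 = 101.9 years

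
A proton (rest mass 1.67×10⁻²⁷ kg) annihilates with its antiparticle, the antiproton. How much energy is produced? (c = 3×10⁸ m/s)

Both particles have the same rest mass, so total mass = 2m
E = 2m·c² = 2 × 1.67×10⁻²⁷ × (3×10⁸)²
= 2 × 1.67×10⁻²⁷ × 9×10¹⁶
= 3.006×10⁻¹⁰ J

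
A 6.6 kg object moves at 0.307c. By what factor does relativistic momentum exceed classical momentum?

p_rel = γmv, p_class = mv
Ratio = γ = 1/√(1 - 0.307²) = 1.051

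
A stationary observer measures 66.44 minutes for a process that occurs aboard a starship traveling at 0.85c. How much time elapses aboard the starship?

Dilated time Δt = 66.44 minutes
γ = 1/√(1 - 0.85²) = 1.8983
Δt₀ = Δt/γ = 66.44/1.8983 = 35.00 minutes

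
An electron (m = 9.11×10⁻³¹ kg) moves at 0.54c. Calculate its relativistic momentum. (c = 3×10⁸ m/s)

γ = 1/√(1 - 0.54²) = 1.188
v = 0.54 × 3×10⁸ = 1.620×10⁸ m/s
p = γmv = 1.188 × 9.11×10⁻³¹ × 1.620×10⁸ = 1.753×10⁻²² kg·m/s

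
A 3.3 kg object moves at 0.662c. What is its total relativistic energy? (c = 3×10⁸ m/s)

γ = 1/√(1 - 0.662²) = 1.3342
mc² = 3.3 × (3×10⁸)² = 2.970×10¹⁷ J
E = γmc² = 1.3342 × 2.970×10¹⁷ = 3.963×10¹⁷ J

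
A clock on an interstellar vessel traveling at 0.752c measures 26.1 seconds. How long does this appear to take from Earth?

Proper time Δt₀ = 26.1 seconds
γ = 1/√(1 - 0.752²) = 1.5171
Δt = γΔt₀ = 1.5171 × 26.1 = 39.60 seconds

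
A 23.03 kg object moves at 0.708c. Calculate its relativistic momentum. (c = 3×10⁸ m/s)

γ = 1/√(1 - 0.708²) = 1.416
v = 0.708 × 3×10⁸ = 2.124×10⁸ m/s
p = γmv = 1.416 × 23.03 × 2.124×10⁸ = 6.926×10⁹ kg·m/s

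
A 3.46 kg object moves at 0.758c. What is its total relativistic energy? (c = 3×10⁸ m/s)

γ = 1/√(1 - 0.758²) = 1.533
mc² = 3.46 × (3×10⁸)² = 3.114×10¹⁷ J
E = γmc² = 1.533 × 3.114×10¹⁷ = 4.774×10¹⁷ J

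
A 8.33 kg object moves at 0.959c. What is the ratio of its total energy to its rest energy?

E = γmc², E₀ = mc²
E/E₀ = γ = 1/√(1 - 0.959²) = 3.529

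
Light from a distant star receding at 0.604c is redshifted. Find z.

β = 0.604
(1+β)/(1-β) = 1.604/0.396 = 4.051
√(4.051) = 2.013
z = 2.013 - 1 = 1.013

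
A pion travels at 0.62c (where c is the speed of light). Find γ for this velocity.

v/c = 0.62, so (v/c)² = 0.3844
1 - (v/c)² = 0.6156
γ = 1/√(0.6156) = 1.275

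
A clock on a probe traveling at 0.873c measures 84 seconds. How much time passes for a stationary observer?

Proper time Δt₀ = 84 seconds
γ = 1/√(1 - 0.873²) = 2.050
Δt = γΔt₀ = 2.050 × 84 = 172.2 seconds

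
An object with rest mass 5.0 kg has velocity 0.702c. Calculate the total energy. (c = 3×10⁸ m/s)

γ = 1/√(1 - 0.702²) = 1.40415
mc² = 5.0 × (3×10⁸)² = 4.500×10¹⁷ J
E = γmc² = 1.40415 × 4.500×10¹⁷ = 6.319×10¹⁷ J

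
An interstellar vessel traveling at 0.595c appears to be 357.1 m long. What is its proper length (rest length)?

Contracted length L = 357.1 m
γ = 1/√(1 - 0.595²) = 1.2442
L₀ = γL = 1.2442 × 357.1 = 444.3 m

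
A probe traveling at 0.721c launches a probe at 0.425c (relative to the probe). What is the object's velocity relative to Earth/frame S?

u = (u' + v)/(1 + u'v/c²)
Numerator: 0.425 + 0.721 = 1.146
Denominator: 1 + 0.306425 = 1.306425
u = 1.146/1.306425 = 0.8772c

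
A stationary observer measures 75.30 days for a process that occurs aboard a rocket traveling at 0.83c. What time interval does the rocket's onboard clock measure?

Dilated time Δt = 75.30 days
γ = 1/√(1 - 0.83²) = 1.793
Δt₀ = Δt/γ = 75.30/1.793 = 42.00 days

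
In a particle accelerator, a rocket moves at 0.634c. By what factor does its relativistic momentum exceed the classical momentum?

p_rel = γmv, p_class = mv
Ratio = γ = 1/√(1 - 0.634²)
= 1/√(0.598044) = 1.293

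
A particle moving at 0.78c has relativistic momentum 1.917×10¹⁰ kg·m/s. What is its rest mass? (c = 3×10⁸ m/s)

γ = 1/√(1 - 0.78²) = 1.598
v = 0.78 × 3×10⁸ = 2.340×10⁸ m/s
m = p/(γv) = 1.917×10¹⁰/(1.598 × 2.340×10⁸) = 51.27 kg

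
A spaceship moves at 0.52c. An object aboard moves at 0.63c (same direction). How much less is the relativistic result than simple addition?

Classical: u' + v = 0.63 + 0.52 = 1.15c
Relativistic: u = (0.63 + 0.52)/(1 + 0.3276) = 1.15/1.3276 = 0.8662c
Difference: 1.15 - 0.8662 = 0.2838c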